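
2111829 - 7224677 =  - 5112848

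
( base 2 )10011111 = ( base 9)186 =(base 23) 6l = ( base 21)7C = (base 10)159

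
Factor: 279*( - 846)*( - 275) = 2^1 * 3^4 *5^2*11^1 * 31^1 *47^1 = 64909350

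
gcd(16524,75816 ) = 972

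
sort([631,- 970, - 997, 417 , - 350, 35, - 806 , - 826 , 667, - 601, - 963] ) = [ - 997, - 970,  -  963, - 826, -806, - 601, - 350, 35,417, 631,667]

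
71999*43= 3095957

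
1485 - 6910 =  -5425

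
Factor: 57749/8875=5^( - 3 )*17^1*43^1*71^( - 1)*79^1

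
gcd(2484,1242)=1242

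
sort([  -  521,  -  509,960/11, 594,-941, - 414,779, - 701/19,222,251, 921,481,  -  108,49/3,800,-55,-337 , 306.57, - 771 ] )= [  -  941,-771,-521, - 509, - 414, - 337, - 108, - 55 ,  -  701/19,49/3, 960/11, 222,251,  306.57,481, 594,779,800, 921] 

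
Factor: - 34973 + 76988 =3^1*5^1*2801^1 = 42015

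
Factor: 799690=2^1*5^1*211^1 * 379^1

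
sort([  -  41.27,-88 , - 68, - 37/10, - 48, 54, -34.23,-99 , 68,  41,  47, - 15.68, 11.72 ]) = [ - 99, - 88,  -  68  , - 48,- 41.27, - 34.23, - 15.68 , - 37/10, 11.72, 41,47,  54, 68]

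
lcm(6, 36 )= 36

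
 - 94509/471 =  - 31503/157 = -200.66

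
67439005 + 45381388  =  112820393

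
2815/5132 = 2815/5132 = 0.55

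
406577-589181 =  - 182604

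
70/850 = 7/85=0.08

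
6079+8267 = 14346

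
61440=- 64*( - 960 )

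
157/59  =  157/59 =2.66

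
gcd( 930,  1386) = 6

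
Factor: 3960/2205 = 88/49 = 2^3*7^( - 2 )  *11^1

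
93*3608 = 335544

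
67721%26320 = 15081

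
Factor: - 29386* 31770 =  - 2^2 * 3^2* 5^1 *7^1*353^1*2099^1 = -  933593220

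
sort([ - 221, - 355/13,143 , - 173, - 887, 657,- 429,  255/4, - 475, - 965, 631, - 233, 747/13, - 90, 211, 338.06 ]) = [- 965, - 887,- 475, - 429, - 233, - 221, - 173, - 90, - 355/13, 747/13,255/4 , 143, 211, 338.06, 631,657 ] 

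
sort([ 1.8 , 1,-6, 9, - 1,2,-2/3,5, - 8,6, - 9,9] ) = [ - 9, - 8, - 6,-1, - 2/3,1,1.8 , 2, 5,6, 9,9 ] 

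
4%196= 4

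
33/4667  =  33/4667=0.01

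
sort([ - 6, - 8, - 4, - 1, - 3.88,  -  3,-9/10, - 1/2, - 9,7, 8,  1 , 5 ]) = [ - 9, - 8 , - 6, - 4,  -  3.88, - 3, - 1, - 9/10, - 1/2,1, 5,7,8]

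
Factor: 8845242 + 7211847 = 16057089 = 3^3*97^1*6131^1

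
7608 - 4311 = 3297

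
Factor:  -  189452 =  - 2^2*47363^1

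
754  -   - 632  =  1386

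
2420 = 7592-5172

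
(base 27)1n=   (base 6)122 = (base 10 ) 50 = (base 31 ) 1j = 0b110010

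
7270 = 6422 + 848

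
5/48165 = 1/9633  =  0.00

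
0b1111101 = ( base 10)125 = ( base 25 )50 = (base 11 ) 104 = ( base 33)3Q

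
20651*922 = 19040222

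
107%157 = 107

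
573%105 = 48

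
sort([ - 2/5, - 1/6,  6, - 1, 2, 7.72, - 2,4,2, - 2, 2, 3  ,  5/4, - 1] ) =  [-2,-2,  -  1, - 1,  -  2/5, - 1/6, 5/4,2, 2,  2, 3,4, 6, 7.72]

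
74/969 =74/969 = 0.08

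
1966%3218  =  1966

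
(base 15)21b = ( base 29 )GC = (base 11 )3a3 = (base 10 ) 476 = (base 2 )111011100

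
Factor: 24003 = 3^3*7^1*127^1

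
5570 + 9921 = 15491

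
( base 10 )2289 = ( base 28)2pl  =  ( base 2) 100011110001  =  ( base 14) B97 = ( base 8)4361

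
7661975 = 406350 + 7255625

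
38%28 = 10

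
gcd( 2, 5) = 1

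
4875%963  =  60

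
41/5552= 41/5552 = 0.01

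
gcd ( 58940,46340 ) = 140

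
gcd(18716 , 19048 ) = 4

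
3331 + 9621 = 12952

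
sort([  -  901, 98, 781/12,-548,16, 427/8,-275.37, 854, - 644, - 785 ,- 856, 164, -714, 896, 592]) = [ - 901 ,-856, -785  , -714 , -644, - 548, - 275.37, 16,  427/8, 781/12 , 98,164,  592,854,896]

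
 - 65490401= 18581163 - 84071564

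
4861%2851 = 2010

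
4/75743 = 4/75743 = 0.00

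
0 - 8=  - 8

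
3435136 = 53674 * 64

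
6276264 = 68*92298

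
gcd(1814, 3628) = 1814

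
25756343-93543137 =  - 67786794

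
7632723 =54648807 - 47016084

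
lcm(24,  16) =48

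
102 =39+63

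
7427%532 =511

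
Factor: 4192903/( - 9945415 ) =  - 5^( - 1 ) * 11^1*13^1 * 37^(-1) * 109^1*  269^1 * 53759^( - 1)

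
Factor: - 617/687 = -3^( - 1 )*229^( -1)*617^1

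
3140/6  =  523+ 1/3 = 523.33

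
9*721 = 6489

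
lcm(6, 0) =0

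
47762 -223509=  - 175747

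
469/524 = 469/524 = 0.90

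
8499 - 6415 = 2084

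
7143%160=103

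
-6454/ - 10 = 3227/5 = 645.40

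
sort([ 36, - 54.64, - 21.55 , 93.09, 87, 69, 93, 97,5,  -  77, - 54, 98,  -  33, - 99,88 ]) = [ - 99,  -  77, - 54.64, - 54, - 33, - 21.55,5, 36,69, 87, 88,93,93.09, 97,  98] 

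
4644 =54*86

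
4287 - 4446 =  - 159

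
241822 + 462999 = 704821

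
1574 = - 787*( - 2)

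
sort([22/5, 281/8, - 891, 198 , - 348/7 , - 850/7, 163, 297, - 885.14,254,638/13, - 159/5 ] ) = [ - 891 , - 885.14,-850/7,-348/7, - 159/5,  22/5, 281/8, 638/13, 163,198, 254,297 ] 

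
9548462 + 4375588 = 13924050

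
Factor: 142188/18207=2^2 * 3^( - 1 )*7^(  -  1 ) * 41^1  =  164/21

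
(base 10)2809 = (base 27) 3N1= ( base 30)33j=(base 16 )af9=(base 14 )1049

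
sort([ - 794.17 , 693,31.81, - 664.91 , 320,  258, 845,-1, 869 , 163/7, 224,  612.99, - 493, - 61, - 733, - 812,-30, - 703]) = [ - 812 ,- 794.17, - 733 , - 703 ,-664.91 , - 493, - 61 ,-30, - 1 , 163/7 , 31.81 , 224,258, 320,  612.99, 693,845, 869]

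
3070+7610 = 10680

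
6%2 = 0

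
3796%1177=265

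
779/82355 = 779/82355 = 0.01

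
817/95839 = 817/95839 = 0.01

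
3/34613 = 3/34613=0.00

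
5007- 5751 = - 744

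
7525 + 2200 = 9725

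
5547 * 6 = 33282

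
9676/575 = 9676/575 = 16.83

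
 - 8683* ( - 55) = 477565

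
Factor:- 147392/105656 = -2^3*7^2*281^( - 1 ) = - 392/281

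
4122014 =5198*793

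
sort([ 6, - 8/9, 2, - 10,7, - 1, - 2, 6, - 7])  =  [ - 10, - 7, - 2, - 1, -8/9,  2 , 6,6,7] 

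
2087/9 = 231 + 8/9 = 231.89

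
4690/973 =670/139 = 4.82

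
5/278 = 5/278  =  0.02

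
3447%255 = 132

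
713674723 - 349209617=364465106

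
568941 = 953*597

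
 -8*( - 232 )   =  1856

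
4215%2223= 1992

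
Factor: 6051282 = 2^1*3^1*1008547^1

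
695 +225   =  920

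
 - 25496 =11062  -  36558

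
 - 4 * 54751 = - 219004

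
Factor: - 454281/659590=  -489/710 = -2^( - 1)*3^1*5^(-1) *71^( - 1)*163^1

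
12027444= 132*91117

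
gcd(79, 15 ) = 1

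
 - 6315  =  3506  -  9821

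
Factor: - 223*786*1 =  - 2^1*3^1*131^1*223^1 = - 175278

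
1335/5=267=267.00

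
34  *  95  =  3230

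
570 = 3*190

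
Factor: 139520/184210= 128/169 = 2^7*13^(-2) 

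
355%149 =57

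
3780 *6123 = 23144940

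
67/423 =67/423=0.16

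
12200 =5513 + 6687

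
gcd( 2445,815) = 815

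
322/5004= 161/2502  =  0.06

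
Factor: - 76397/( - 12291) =3^( - 1 )*17^( -1 ) * 317^1 = 317/51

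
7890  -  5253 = 2637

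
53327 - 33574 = 19753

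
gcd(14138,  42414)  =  14138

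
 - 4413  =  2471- 6884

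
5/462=5/462 =0.01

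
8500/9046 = 4250/4523= 0.94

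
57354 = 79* 726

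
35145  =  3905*9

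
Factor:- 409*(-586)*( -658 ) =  - 157705492 = - 2^2*7^1*47^1*293^1*409^1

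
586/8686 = 293/4343 = 0.07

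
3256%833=757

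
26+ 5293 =5319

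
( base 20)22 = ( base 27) 1F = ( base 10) 42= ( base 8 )52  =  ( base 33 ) 19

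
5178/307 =16 + 266/307 = 16.87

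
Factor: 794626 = 2^1*7^1*211^1*  269^1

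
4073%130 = 43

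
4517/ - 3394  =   - 2 + 2271/3394 =- 1.33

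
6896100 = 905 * 7620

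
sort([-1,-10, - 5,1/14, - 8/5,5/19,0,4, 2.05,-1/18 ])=[-10, -5, - 8/5, - 1, - 1/18,0, 1/14,  5/19,2.05,  4 ] 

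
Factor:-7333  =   - 7333^1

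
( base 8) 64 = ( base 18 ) 2g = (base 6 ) 124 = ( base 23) 26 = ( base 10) 52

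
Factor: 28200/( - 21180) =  - 470/353 = - 2^1*5^1 *47^1*353^ ( - 1)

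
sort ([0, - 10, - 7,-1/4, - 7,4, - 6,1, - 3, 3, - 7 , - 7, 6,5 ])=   [ - 10, - 7,-7,-7, -7,-6, - 3, - 1/4,0,  1,3,  4, 5,6]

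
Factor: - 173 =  - 173^1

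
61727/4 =15431+3/4 = 15431.75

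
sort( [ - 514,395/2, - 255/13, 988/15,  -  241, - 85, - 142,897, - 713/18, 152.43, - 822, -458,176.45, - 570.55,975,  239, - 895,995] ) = [ - 895, - 822, - 570.55, - 514, - 458, - 241,- 142 , - 85, - 713/18, - 255/13,988/15,152.43,176.45,  395/2, 239,897,975,  995 ]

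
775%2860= 775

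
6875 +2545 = 9420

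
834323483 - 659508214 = 174815269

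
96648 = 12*8054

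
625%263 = 99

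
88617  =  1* 88617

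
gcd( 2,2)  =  2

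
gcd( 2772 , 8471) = 1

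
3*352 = 1056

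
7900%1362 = 1090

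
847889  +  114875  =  962764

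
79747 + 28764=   108511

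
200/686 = 100/343 =0.29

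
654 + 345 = 999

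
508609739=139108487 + 369501252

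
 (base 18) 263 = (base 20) 1hj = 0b1011110111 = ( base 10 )759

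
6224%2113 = 1998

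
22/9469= 22/9469= 0.00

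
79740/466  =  171  +  27/233 = 171.12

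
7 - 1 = 6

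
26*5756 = 149656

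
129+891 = 1020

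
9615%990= 705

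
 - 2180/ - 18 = 1090/9 = 121.11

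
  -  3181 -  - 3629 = 448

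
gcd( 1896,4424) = 632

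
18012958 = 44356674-26343716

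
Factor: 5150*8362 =2^2*5^2*37^1*103^1*113^1 = 43064300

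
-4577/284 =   -  4577/284=-  16.12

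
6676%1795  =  1291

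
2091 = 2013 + 78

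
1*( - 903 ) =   -  903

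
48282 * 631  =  30465942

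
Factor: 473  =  11^1*43^1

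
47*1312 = 61664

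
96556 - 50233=46323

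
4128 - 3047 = 1081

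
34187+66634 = 100821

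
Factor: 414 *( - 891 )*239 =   -  2^1*3^6*11^1 * 23^1*239^1= - 88160886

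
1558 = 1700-142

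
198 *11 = 2178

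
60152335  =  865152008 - 804999673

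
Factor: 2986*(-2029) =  - 6058594 =- 2^1*1493^1*2029^1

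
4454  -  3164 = 1290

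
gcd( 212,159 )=53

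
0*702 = 0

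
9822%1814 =752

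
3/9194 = 3/9194 = 0.00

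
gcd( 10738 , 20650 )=826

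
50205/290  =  173 + 7/58  =  173.12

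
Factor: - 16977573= - 3^3*628799^1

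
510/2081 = 510/2081 =0.25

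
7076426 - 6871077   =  205349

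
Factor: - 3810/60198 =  - 5/79 = - 5^1*79^(-1)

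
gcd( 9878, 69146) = 9878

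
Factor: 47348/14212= 623/187 = 7^1*11^( -1)*17^( -1 )*89^1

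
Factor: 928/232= 2^2 = 4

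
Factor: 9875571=3^1*149^1 * 22093^1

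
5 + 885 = 890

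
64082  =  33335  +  30747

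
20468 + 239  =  20707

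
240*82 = 19680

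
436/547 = 436/547 = 0.80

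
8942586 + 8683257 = 17625843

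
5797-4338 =1459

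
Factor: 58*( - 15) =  - 2^1*3^1 *5^1*29^1 = - 870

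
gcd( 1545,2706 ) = 3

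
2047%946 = 155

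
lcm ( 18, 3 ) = 18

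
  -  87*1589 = -138243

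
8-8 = 0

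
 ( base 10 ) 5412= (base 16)1524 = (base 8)12444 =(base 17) 11c6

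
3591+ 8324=11915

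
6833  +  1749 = 8582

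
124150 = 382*325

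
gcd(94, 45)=1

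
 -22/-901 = 22/901 = 0.02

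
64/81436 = 16/20359 = 0.00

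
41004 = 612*67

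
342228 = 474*722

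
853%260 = 73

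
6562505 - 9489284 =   -  2926779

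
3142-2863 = 279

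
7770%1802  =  562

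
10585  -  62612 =- 52027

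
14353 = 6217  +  8136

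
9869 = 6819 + 3050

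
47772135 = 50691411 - 2919276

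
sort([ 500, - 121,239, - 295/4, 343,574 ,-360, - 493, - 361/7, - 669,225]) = [ - 669, - 493, - 360 , - 121, - 295/4, - 361/7, 225, 239,343, 500,574]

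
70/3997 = 10/571 = 0.02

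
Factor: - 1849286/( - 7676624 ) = 2^(  -  3)*199^( - 1)*2411^( - 1)*924643^1 = 924643/3838312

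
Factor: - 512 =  - 2^9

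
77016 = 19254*4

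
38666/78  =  495 +28/39 = 495.72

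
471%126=93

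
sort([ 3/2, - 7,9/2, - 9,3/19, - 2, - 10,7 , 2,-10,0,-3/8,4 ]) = [-10, - 10, - 9,-7, -2, - 3/8, 0, 3/19, 3/2, 2 , 4,9/2, 7 ]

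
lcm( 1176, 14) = 1176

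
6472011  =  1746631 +4725380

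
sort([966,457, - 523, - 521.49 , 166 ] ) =[ - 523, - 521.49, 166,457 , 966]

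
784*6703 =5255152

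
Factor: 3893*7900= 2^2*5^2*17^1* 79^1*229^1 = 30754700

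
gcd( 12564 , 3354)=6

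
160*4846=775360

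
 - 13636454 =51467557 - 65104011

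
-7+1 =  - 6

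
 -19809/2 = - 9905+1/2 = -9904.50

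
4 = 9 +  - 5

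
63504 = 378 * 168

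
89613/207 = 9957/23 = 432.91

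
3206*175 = 561050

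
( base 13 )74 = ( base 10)95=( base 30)35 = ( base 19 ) 50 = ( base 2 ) 1011111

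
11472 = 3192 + 8280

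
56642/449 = 126 + 68/449 = 126.15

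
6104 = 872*7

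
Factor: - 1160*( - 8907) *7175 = 74132961000 = 2^3  *3^1*5^3 *7^1* 29^1*41^1 * 2969^1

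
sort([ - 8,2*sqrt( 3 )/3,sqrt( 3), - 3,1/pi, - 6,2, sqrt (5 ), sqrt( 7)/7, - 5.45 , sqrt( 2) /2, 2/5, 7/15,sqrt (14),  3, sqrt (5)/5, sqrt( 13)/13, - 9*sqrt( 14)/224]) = [ - 8,- 6,-5.45, - 3,-9*sqrt( 14)/224,sqrt(13 )/13,1/pi, sqrt (7)/7, 2/5,sqrt( 5 )/5,7/15,sqrt(2)/2, 2*sqrt( 3 )/3,sqrt( 3), 2,sqrt( 5),  3, sqrt( 14) ] 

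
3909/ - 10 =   -  391 + 1/10 = - 390.90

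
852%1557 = 852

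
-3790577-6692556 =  - 10483133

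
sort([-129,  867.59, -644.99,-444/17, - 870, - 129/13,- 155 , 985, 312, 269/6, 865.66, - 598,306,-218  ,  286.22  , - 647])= [- 870, - 647,-644.99,  -  598  , - 218, - 155, - 129, - 444/17, - 129/13,  269/6, 286.22,306,312, 865.66, 867.59, 985]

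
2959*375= 1109625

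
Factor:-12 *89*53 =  - 56604 = - 2^2*3^1*53^1*89^1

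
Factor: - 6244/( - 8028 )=3^( - 2)*7^1 = 7/9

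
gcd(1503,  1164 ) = 3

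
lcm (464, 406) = 3248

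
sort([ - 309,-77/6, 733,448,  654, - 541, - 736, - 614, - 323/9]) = [ - 736, - 614,- 541, - 309, - 323/9,-77/6,448 , 654,733]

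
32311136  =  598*54032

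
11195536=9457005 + 1738531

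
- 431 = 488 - 919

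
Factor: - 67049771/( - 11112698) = 2^( - 1)*43^1*929^( - 1 ) * 5981^ ( - 1)*1559297^1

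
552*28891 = 15947832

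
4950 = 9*550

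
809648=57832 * 14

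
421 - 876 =-455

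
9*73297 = 659673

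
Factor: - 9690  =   - 2^1*3^1*5^1*17^1*19^1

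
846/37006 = 423/18503  =  0.02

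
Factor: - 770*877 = -2^1*5^1*7^1*11^1*877^1 = -675290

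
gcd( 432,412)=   4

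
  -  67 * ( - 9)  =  603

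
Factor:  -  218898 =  -2^1*3^2*12161^1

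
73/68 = 1 +5/68 = 1.07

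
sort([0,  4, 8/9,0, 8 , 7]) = [ 0,0, 8/9,  4 , 7, 8 ]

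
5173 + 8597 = 13770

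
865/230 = 173/46 = 3.76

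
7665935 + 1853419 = 9519354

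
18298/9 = 2033 + 1/9 = 2033.11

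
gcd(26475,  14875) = 25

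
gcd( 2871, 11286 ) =99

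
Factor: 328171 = 328171^1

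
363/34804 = 33/3164 = 0.01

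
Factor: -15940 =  - 2^2*5^1*797^1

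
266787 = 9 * 29643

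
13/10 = 13/10= 1.30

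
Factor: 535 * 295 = 157825 = 5^2*59^1*107^1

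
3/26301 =1/8767 = 0.00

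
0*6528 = 0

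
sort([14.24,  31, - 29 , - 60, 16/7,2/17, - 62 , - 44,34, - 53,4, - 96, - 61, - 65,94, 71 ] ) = [ - 96,-65  , - 62 , - 61, - 60, - 53 , - 44, - 29,2/17, 16/7,4,14.24,31, 34,71, 94]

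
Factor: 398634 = 2^1*3^1*29^2*79^1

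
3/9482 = 3/9482 = 0.00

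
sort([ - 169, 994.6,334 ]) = [-169,334,  994.6]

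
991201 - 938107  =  53094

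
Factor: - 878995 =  - 5^1 * 13^1*13523^1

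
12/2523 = 4/841 = 0.00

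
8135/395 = 20 + 47/79 =20.59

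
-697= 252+-949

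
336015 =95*3537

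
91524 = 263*348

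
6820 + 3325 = 10145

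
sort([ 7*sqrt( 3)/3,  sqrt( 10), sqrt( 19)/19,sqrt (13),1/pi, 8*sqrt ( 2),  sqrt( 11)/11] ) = [ sqrt( 19)/19, sqrt ( 11 ) /11, 1/pi,sqrt( 10),sqrt(13 ),7 * sqrt(3 )/3,8*sqrt( 2) ] 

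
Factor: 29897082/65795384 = 2^( -2 )*3^2*31^1 *59^( - 1 )*131^1*409^1*139397^( - 1 ) = 14948541/32897692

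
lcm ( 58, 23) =1334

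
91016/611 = 148 + 588/611  =  148.96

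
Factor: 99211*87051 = 8636416761= 3^1*7^1 *14173^1  *29017^1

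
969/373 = 969/373 = 2.60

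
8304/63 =131 + 17/21 =131.81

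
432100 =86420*5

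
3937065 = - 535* ( - 7359)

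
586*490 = 287140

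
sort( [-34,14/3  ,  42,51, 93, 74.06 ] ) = [ - 34,14/3,42,51,  74.06, 93] 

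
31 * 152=4712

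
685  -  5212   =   - 4527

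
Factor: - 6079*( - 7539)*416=19065105696=2^5 * 3^1*7^1 * 13^1*359^1* 6079^1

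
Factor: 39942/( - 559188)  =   - 1/14 = - 2^( - 1 )* 7^( - 1 ) 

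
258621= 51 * 5071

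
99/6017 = 9/547 = 0.02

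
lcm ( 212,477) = 1908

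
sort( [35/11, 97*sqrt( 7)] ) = [35/11, 97*sqrt( 7)]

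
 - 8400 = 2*( -4200 )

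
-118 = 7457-7575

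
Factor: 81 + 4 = 5^1*17^1 = 85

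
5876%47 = 1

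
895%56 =55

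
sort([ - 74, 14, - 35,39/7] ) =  [-74,-35, 39/7, 14]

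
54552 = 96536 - 41984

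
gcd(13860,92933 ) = 1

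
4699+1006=5705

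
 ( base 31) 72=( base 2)11011011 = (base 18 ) C3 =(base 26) 8b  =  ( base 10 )219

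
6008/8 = 751 = 751.00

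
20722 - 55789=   -  35067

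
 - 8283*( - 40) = 331320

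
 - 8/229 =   -  8/229 = -  0.03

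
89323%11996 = 5351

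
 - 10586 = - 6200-4386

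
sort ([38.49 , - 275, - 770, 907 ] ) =[ - 770, - 275,38.49,907]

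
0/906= 0 = 0.00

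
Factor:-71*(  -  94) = 2^1 * 47^1*71^1 =6674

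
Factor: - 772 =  - 2^2*193^1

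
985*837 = 824445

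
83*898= 74534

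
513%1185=513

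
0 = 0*5150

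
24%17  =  7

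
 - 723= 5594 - 6317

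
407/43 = 9 + 20/43 = 9.47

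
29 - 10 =19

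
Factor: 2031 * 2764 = 2^2* 3^1*677^1 * 691^1 = 5613684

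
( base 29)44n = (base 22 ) 755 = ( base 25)5F3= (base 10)3503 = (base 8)6657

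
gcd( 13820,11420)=20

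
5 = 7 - 2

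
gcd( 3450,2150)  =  50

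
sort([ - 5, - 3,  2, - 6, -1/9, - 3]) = [ - 6, - 5, - 3, - 3, - 1/9, 2 ] 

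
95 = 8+87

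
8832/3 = 2944 = 2944.00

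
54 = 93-39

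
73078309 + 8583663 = 81661972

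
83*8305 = 689315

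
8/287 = 8/287 = 0.03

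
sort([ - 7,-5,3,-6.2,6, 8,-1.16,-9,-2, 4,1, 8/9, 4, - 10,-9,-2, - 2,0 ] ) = [  -  10, - 9, - 9,-7,- 6.2,-5, - 2,- 2,-2,-1.16,0,8/9,  1 , 3,4, 4,6,8]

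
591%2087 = 591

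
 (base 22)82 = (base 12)12a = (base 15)BD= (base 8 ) 262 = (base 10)178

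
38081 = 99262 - 61181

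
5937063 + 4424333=10361396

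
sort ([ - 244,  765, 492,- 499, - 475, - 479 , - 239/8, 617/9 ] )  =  [ - 499, - 479, - 475, - 244, - 239/8,  617/9, 492,765]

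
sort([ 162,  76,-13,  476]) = [ - 13, 76, 162, 476]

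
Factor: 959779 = 959779^1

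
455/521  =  455/521 = 0.87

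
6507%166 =33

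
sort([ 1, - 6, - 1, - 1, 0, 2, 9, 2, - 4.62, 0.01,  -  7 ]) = [  -  7, - 6, - 4.62, - 1, - 1, 0, 0.01, 1,2,2, 9 ]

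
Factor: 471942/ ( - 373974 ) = -3^1 * 167^1*397^( - 1) = - 501/397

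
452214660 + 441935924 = 894150584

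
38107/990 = 38107/990 = 38.49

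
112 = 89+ 23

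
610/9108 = 305/4554 = 0.07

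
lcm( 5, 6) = 30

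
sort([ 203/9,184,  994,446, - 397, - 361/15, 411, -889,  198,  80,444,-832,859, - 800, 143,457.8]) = [  -  889, - 832, - 800 , - 397 ,-361/15,  203/9, 80, 143, 184,  198, 411,444 , 446,  457.8,859,994] 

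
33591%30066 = 3525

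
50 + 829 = 879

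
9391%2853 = 832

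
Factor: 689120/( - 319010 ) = -944/437= -2^4*19^( - 1 ) *23^( - 1 )*59^1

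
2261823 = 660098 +1601725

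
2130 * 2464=5248320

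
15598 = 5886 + 9712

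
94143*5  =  470715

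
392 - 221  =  171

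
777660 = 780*997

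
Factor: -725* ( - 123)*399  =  3^2*5^2*7^1 *19^1*29^1  *  41^1= 35580825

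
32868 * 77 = 2530836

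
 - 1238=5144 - 6382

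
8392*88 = 738496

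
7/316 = 7/316 =0.02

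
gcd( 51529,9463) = 1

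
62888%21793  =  19302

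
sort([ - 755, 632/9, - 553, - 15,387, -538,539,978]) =[-755, - 553,-538, - 15,632/9, 387,539, 978]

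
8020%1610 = 1580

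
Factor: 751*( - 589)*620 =-2^2 * 5^1*19^1*31^2*751^1 = - 274250180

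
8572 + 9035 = 17607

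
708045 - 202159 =505886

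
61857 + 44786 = 106643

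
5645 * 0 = 0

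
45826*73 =3345298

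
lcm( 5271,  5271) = 5271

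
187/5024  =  187/5024 = 0.04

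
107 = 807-700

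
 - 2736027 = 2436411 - 5172438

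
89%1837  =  89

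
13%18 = 13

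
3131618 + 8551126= 11682744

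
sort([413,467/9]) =[ 467/9, 413] 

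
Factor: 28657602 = 2^1*3^2*233^1 * 6833^1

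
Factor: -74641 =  - 7^1*10663^1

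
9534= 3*3178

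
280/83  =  280/83 = 3.37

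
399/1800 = 133/600  =  0.22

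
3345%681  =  621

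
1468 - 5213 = - 3745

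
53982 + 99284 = 153266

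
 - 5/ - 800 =1/160  =  0.01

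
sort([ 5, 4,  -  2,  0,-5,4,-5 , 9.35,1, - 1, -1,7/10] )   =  [ - 5, -5 , - 2, - 1, - 1, 0,7/10, 1,4,4,5,9.35] 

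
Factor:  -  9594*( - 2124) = 2^3*3^4*13^1*41^1*59^1 = 20377656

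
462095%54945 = 22535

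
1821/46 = 1821/46 = 39.59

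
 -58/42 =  - 2 + 13/21 = - 1.38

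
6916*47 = 325052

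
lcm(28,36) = 252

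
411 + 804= 1215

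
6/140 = 3/70 = 0.04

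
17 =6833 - 6816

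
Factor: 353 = 353^1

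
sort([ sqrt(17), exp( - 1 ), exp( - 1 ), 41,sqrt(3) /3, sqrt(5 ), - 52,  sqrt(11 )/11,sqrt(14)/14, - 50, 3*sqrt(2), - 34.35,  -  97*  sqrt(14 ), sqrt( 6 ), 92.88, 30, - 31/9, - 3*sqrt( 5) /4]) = [-97*sqrt(14), - 52,  -  50, - 34.35, - 31/9,  -  3*sqrt( 5 )/4, sqrt( 14) /14, sqrt( 11)/11, exp( - 1 ),exp ( - 1 ), sqrt( 3)/3, sqrt ( 5 ), sqrt (6), sqrt(17 ) , 3*sqrt( 2), 30,41,92.88 ] 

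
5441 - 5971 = - 530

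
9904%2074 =1608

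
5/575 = 1/115 = 0.01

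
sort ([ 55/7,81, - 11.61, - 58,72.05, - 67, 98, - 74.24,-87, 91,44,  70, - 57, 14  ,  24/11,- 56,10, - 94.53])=[ - 94.53 ,- 87,-74.24, -67 , - 58, - 57, - 56, - 11.61,24/11,55/7,10, 14,44,70, 72.05,81, 91,98]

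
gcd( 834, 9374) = 2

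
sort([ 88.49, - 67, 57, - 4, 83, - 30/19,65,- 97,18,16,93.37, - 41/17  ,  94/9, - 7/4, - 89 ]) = [ - 97, - 89,-67,  -  4, - 41/17, - 7/4, - 30/19,94/9 , 16, 18,57 , 65  ,  83,88.49 , 93.37 ]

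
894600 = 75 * 11928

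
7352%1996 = 1364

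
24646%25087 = 24646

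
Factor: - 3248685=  - 3^2*5^1*11^1*6563^1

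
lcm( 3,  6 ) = 6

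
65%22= 21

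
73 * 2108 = 153884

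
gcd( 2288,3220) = 4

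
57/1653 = 1/29 = 0.03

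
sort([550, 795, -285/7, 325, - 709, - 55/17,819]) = [ - 709, - 285/7, - 55/17,325, 550, 795,819] 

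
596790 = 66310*9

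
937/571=1 +366/571 = 1.64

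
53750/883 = 53750/883 = 60.87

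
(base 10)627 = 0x273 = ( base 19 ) 1E0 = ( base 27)N6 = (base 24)123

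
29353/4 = 7338 + 1/4=7338.25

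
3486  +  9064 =12550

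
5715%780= 255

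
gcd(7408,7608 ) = 8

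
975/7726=975/7726  =  0.13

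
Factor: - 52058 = -2^1*26029^1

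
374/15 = 24+14/15  =  24.93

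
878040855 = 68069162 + 809971693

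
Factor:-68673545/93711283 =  - 5^1*1873^1*7333^1*93711283^( - 1)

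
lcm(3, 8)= 24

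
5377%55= 42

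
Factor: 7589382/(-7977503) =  - 2^1*3^1*1264897^1*7977503^ (-1) 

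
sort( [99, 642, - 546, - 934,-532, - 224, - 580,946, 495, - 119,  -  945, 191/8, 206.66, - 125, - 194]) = [ - 945,  -  934, - 580,-546, - 532,  -  224, - 194, - 125, - 119,191/8, 99,206.66,495,642,946 ] 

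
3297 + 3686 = 6983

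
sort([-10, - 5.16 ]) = [-10, - 5.16] 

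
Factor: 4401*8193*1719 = 61982658567= 3^6*163^1*191^1*2731^1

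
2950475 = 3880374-929899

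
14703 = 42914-28211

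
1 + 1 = 2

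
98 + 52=150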